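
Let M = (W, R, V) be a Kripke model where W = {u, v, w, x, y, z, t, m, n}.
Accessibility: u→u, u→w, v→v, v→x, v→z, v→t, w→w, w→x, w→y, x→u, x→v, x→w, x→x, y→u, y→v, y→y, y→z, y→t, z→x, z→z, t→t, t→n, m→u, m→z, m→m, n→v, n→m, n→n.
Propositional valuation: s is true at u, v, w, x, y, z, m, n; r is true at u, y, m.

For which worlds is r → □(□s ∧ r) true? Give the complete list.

v, w, x, z, t, n

Let φ = r → □(□s ∧ r). Evaluate φ at each world:
  u (successors {u, w}): φ is false.
  v (successors {v, x, z, t}): φ is true.
  w (successors {w, x, y}): φ is true.
  x (successors {u, v, w, x}): φ is true.
  y (successors {u, v, y, z, t}): φ is false.
  z (successors {x, z}): φ is true.
  t (successors {t, n}): φ is true.
  m (successors {u, z, m}): φ is false.
  n (successors {v, m, n}): φ is true.
For instance, at x:
  At x: r is false, □(□s ∧ r) is false, so r → □(□s ∧ r) is true.
    At x: □(□s ∧ r) requires □s ∧ r at every successor {u, v, w, x}.
      □s ∧ r fails at v, so □(□s ∧ r) is false at x.
Satisfying worlds: {v, w, x, z, t, n}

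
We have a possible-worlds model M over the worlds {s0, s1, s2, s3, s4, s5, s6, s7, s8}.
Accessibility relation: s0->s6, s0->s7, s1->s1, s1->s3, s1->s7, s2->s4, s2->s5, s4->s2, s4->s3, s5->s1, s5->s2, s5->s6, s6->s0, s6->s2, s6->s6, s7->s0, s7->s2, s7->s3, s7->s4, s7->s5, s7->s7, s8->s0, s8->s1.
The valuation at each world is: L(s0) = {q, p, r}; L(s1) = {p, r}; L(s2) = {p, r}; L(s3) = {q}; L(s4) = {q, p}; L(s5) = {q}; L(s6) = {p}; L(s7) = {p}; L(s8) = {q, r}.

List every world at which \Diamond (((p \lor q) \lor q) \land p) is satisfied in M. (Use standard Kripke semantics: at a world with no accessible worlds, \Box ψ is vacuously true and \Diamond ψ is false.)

s0, s1, s2, s4, s5, s6, s7, s8

Let φ = \Diamond (((p \lor q) \lor q) \land p). Evaluate φ at each world:
  s0 (successors {s6, s7}): φ is true.
  s1 (successors {s1, s3, s7}): φ is true.
  s2 (successors {s4, s5}): φ is true.
  s3 (successors ∅): φ is false.
  s4 (successors {s2, s3}): φ is true.
  s5 (successors {s1, s2, s6}): φ is true.
  s6 (successors {s0, s2, s6}): φ is true.
  s7 (successors {s0, s2, s3, s4, s5, s7}): φ is true.
  s8 (successors {s0, s1}): φ is true.
For instance, at s5:
  At s5: \Diamond (((p \lor q) \lor q) \land p) requires ((p \lor q) \lor q) \land p at some successor in {s1, s2, s6}.
    ((p \lor q) \lor q) \land p holds at s1, so \Diamond (((p \lor q) \lor q) \land p) is true at s5.
Satisfying worlds: {s0, s1, s2, s4, s5, s6, s7, s8}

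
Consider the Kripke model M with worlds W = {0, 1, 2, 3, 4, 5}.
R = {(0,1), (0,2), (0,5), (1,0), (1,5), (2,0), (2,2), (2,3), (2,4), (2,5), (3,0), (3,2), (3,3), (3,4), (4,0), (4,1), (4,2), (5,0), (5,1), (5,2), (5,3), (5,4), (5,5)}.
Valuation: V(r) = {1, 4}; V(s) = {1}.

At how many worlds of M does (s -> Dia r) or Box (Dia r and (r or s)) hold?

Let φ = (s -> Dia r) or Box (Dia r and (r or s)). Evaluate φ at each world:
  0 (successors {1, 2, 5}): φ is true.
  1 (successors {0, 5}): φ is false.
  2 (successors {0, 2, 3, 4, 5}): φ is true.
  3 (successors {0, 2, 3, 4}): φ is true.
  4 (successors {0, 1, 2}): φ is true.
  5 (successors {0, 1, 2, 3, 4, 5}): φ is true.
For instance, at 4:
  At 4: s -> Dia r is true, Box (Dia r and (r or s)) is false, so (s -> Dia r) or Box (Dia r and (r or s)) is true.
    At 4: s is false, Dia r is true, so s -> Dia r is true.
      At 4: Dia r requires r at some successor in {0, 1, 2}.
        r holds at 1, so Dia r is true at 4.
    At 4: Box (Dia r and (r or s)) requires Dia r and (r or s) at every successor {0, 1, 2}.
      Dia r and (r or s) fails at 0, so Box (Dia r and (r or s)) is false at 4.
Satisfying worlds: {0, 2, 3, 4, 5}

5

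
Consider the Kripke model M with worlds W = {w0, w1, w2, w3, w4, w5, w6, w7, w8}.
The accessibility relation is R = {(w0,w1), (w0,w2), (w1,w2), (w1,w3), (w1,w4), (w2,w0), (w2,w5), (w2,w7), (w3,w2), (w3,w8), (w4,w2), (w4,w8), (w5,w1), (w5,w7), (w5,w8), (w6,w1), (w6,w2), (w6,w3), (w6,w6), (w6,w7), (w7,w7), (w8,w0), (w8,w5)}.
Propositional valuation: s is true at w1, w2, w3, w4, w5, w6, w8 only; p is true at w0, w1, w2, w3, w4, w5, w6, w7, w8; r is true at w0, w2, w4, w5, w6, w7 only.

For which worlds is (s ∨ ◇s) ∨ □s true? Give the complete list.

Let φ = (s ∨ ◇s) ∨ □s. Evaluate φ at each world:
  w0 (successors {w1, w2}): φ is true.
  w1 (successors {w2, w3, w4}): φ is true.
  w2 (successors {w0, w5, w7}): φ is true.
  w3 (successors {w2, w8}): φ is true.
  w4 (successors {w2, w8}): φ is true.
  w5 (successors {w1, w7, w8}): φ is true.
  w6 (successors {w1, w2, w3, w6, w7}): φ is true.
  w7 (successors {w7}): φ is false.
  w8 (successors {w0, w5}): φ is true.
For instance, at w7:
  At w7: s ∨ ◇s is false, □s is false, so (s ∨ ◇s) ∨ □s is false.
    At w7: s is false, ◇s is false, so s ∨ ◇s is false.
      At w7: ◇s requires s at some successor in {w7}.
        At w7: s is false.
      So ◇s is false at w7.
    At w7: □s requires s at every successor {w7}.
      s fails at w7, so □s is false at w7.
Satisfying worlds: {w0, w1, w2, w3, w4, w5, w6, w8}

w0, w1, w2, w3, w4, w5, w6, w8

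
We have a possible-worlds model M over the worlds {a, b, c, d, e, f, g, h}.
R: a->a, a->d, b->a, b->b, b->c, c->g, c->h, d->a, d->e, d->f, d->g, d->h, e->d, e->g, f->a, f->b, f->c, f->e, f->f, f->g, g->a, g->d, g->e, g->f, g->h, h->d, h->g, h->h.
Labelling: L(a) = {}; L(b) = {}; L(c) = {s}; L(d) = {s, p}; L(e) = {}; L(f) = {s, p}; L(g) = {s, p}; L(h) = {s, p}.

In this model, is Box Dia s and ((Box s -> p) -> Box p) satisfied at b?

Recall that Box ψ holds at a world iff ψ holds at every accessible world, and Dia ψ holds iff ψ holds at some accessible world.
At b: Box Dia s is true, (Box s -> p) -> Box p is false, so Box Dia s and ((Box s -> p) -> Box p) is false.
  At b: Box Dia s requires Dia s at every successor {a, b, c}.
      At a: Dia s requires s at some successor in {a, d}.
        s holds at d, so Dia s is true at a.
      At b: Dia s requires s at some successor in {a, b, c}.
        s holds at c, so Dia s is true at b.
      At c: Dia s requires s at some successor in {g, h}.
        s holds at g, so Dia s is true at c.
  So Box Dia s is true at b.
  At b: Box s -> p is true, Box p is false, so (Box s -> p) -> Box p is false.
    At b: Box s is false, p is false, so Box s -> p is true.
      At b: Box s requires s at every successor {a, b, c}.
        s fails at a, so Box s is false at b.
    At b: Box p requires p at every successor {a, b, c}.
      p fails at a, so Box p is false at b.

No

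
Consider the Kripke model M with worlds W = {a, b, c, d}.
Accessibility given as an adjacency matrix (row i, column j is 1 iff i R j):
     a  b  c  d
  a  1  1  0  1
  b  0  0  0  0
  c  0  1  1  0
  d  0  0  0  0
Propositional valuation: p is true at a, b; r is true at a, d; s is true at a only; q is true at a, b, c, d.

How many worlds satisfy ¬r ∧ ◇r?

Let φ = ¬r ∧ ◇r. Evaluate φ at each world:
  a (successors {a, b, d}): φ is false.
  b (successors ∅): φ is false.
  c (successors {b, c}): φ is false.
  d (successors ∅): φ is false.
For instance, at a:
  At a: ¬r is false, ◇r is true, so ¬r ∧ ◇r is false.
    At a: ◇r requires r at some successor in {a, b, d}.
      r holds at a, so ◇r is true at a.
Satisfying worlds: none.

0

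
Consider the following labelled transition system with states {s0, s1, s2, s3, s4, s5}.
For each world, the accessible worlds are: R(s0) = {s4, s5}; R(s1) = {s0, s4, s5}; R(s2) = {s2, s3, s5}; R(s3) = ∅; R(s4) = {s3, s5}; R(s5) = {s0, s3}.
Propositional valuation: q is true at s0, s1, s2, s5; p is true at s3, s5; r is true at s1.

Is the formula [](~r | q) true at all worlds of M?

Yes

Let φ = [](~r | q). Evaluate φ at each world:
  s0 (successors {s4, s5}): φ is true.
  s1 (successors {s0, s4, s5}): φ is true.
  s2 (successors {s2, s3, s5}): φ is true.
  s3 (successors ∅): φ is true.
  s4 (successors {s3, s5}): φ is true.
  s5 (successors {s0, s3}): φ is true.
For instance, at s2:
  At s2: [](~r | q) requires ~r | q at every successor {s2, s3, s5}.
    At s2: ~r | q is true.
    At s3: ~r | q is true.
    At s5: ~r | q is true.
  So [](~r | q) is true at s2.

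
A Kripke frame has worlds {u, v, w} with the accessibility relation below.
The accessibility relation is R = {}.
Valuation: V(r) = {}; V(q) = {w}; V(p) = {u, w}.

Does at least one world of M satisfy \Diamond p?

Recall that \Diamond ψ holds at a world iff ψ holds at some accessible world.
Let φ = \Diamond p. Evaluate φ at each world:
  u (successors ∅): φ is false.
  v (successors ∅): φ is false.
  w (successors ∅): φ is false.
For instance, at v:
  At v: no accessible worlds, so \Diamond p is false.

No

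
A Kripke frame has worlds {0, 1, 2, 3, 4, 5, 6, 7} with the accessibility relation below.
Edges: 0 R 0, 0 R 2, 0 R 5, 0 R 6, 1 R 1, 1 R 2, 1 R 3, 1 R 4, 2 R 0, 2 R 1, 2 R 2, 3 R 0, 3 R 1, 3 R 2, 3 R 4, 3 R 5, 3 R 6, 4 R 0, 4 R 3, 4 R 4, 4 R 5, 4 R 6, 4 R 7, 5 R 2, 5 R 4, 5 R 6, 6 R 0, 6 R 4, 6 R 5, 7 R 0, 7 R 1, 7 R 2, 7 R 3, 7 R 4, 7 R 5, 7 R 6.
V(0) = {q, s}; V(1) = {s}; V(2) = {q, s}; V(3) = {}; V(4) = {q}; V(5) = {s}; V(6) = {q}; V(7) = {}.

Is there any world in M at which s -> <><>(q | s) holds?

Let φ = s -> <><>(q | s). Evaluate φ at each world:
  0 (successors {0, 2, 5, 6}): φ is true.
  1 (successors {1, 2, 3, 4}): φ is true.
  2 (successors {0, 1, 2}): φ is true.
  3 (successors {0, 1, 2, 4, 5, 6}): φ is true.
  4 (successors {0, 3, 4, 5, 6, 7}): φ is true.
  5 (successors {2, 4, 6}): φ is true.
  6 (successors {0, 4, 5}): φ is true.
  7 (successors {0, 1, 2, 3, 4, 5, 6}): φ is true.
Detail at 0 (witness):
  At 0: s is true, <><>(q | s) is true, so s -> <><>(q | s) is true.
    At 0: <><>(q | s) requires <>(q | s) at some successor in {0, 2, 5, 6}.
      <>(q | s) holds at 0, so <><>(q | s) is true at 0.

Yes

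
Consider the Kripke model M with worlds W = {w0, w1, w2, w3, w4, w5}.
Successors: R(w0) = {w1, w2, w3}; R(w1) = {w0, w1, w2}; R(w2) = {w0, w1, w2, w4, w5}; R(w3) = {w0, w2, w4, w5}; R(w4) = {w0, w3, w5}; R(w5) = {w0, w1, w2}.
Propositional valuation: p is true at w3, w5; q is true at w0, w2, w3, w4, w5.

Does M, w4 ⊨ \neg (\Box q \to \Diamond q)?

At w4: \Box q \to \Diamond q is true, so \neg (\Box q \to \Diamond q) is false.
  At w4: \Box q is true, \Diamond q is true, so \Box q \to \Diamond q is true.
    At w4: \Box q requires q at every successor {w0, w3, w5}.
      At w0: q is true.
      At w3: q is true.
      At w5: q is true.
    So \Box q is true at w4.
    At w4: \Diamond q requires q at some successor in {w0, w3, w5}.
      q holds at w0, so \Diamond q is true at w4.

No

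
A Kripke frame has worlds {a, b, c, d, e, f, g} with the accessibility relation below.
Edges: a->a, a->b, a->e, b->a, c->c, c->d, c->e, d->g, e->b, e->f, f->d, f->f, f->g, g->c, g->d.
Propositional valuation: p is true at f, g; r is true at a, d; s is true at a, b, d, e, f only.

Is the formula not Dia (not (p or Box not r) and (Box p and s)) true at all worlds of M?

Yes

Let φ = not Dia (not (p or Box not r) and (Box p and s)). Evaluate φ at each world:
  a (successors {a, b, e}): φ is true.
  b (successors {a}): φ is true.
  c (successors {c, d, e}): φ is true.
  d (successors {g}): φ is true.
  e (successors {b, f}): φ is true.
  f (successors {d, f, g}): φ is true.
  g (successors {c, d}): φ is true.
For instance, at c:
  At c: Dia (not (p or Box not r) and (Box p and s)) is false, so not Dia (not (p or Box not r) and (Box p and s)) is true.
    At c: Dia (not (p or Box not r) and (Box p and s)) requires not (p or Box not r) and (Box p and s) at some successor in {c, d, e}.
      At c: not (p or Box not r) and (Box p and s) is false.
      At d: not (p or Box not r) and (Box p and s) is false.
      At e: not (p or Box not r) and (Box p and s) is false.
    So Dia (not (p or Box not r) and (Box p and s)) is false at c.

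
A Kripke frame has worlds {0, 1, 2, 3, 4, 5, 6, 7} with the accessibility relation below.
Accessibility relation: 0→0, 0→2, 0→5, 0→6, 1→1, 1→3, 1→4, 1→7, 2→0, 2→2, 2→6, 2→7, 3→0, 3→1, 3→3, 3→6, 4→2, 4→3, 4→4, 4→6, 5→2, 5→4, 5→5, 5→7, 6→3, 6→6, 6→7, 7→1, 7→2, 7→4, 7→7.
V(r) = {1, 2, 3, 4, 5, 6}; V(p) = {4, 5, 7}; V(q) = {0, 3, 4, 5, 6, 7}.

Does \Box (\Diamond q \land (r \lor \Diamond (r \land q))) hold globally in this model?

Let φ = \Box (\Diamond q \land (r \lor \Diamond (r \land q))). Evaluate φ at each world:
  0 (successors {0, 2, 5, 6}): φ is true.
  1 (successors {1, 3, 4, 7}): φ is true.
  2 (successors {0, 2, 6, 7}): φ is true.
  3 (successors {0, 1, 3, 6}): φ is true.
  4 (successors {2, 3, 4, 6}): φ is true.
  5 (successors {2, 4, 5, 7}): φ is true.
  6 (successors {3, 6, 7}): φ is true.
  7 (successors {1, 2, 4, 7}): φ is true.
For instance, at 3:
  At 3: \Box (\Diamond q \land (r \lor \Diamond (r \land q))) requires \Diamond q \land (r \lor \Diamond (r \land q)) at every successor {0, 1, 3, 6}.
    At 0: \Diamond q \land (r \lor \Diamond (r \land q)) is true.
    At 1: \Diamond q \land (r \lor \Diamond (r \land q)) is true.
    At 3: \Diamond q \land (r \lor \Diamond (r \land q)) is true.
    At 6: \Diamond q \land (r \lor \Diamond (r \land q)) is true.
  So \Box (\Diamond q \land (r \lor \Diamond (r \land q))) is true at 3.

Yes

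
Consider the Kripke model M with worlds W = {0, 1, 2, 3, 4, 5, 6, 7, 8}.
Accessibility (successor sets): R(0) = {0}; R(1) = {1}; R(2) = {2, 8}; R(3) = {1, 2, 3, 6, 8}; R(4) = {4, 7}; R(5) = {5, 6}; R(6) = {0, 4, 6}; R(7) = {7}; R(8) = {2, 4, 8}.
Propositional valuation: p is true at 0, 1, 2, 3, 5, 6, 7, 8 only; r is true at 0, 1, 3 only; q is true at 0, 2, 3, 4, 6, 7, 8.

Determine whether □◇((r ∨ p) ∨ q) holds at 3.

Yes

At 3: □◇((r ∨ p) ∨ q) requires ◇((r ∨ p) ∨ q) at every successor {1, 2, 3, 6, 8}.
  At 1: ◇((r ∨ p) ∨ q) is true.
  At 2: ◇((r ∨ p) ∨ q) is true.
  At 3: ◇((r ∨ p) ∨ q) is true.
  At 6: ◇((r ∨ p) ∨ q) is true.
  At 8: ◇((r ∨ p) ∨ q) is true.
So □◇((r ∨ p) ∨ q) is true at 3.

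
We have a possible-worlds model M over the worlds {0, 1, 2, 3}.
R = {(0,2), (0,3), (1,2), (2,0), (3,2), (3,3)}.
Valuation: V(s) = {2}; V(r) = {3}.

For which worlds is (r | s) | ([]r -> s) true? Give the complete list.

0, 1, 2, 3

Let φ = (r | s) | ([]r -> s). Evaluate φ at each world:
  0 (successors {2, 3}): φ is true.
  1 (successors {2}): φ is true.
  2 (successors {0}): φ is true.
  3 (successors {2, 3}): φ is true.
For instance, at 2:
  At 2: r | s is true, []r -> s is true, so (r | s) | ([]r -> s) is true.
    At 2: []r is false, s is true, so []r -> s is true.
      At 2: []r requires r at every successor {0}.
        r fails at 0, so []r is false at 2.
Satisfying worlds: {0, 1, 2, 3}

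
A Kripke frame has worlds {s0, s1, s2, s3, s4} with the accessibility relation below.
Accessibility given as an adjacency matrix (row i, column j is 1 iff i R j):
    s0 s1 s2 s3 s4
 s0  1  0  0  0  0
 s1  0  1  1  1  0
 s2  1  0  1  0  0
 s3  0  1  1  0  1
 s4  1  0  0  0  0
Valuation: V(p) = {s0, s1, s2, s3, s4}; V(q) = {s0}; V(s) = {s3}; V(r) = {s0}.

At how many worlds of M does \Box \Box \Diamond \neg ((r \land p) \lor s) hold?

0

Let φ = \Box \Box \Diamond \neg ((r \land p) \lor s). Evaluate φ at each world:
  s0 (successors {s0}): φ is false.
  s1 (successors {s1, s2, s3}): φ is false.
  s2 (successors {s0, s2}): φ is false.
  s3 (successors {s1, s2, s4}): φ is false.
  s4 (successors {s0}): φ is false.
For instance, at s3:
  At s3: \Box \Box \Diamond \neg ((r \land p) \lor s) requires \Box \Diamond \neg ((r \land p) \lor s) at every successor {s1, s2, s4}.
    \Box \Diamond \neg ((r \land p) \lor s) fails at s2, so \Box \Box \Diamond \neg ((r \land p) \lor s) is false at s3.
      At s2: \Box \Diamond \neg ((r \land p) \lor s) requires \Diamond \neg ((r \land p) \lor s) at every successor {s0, s2}.
        \Diamond \neg ((r \land p) \lor s) fails at s0, so \Box \Diamond \neg ((r \land p) \lor s) is false at s2.
Satisfying worlds: none.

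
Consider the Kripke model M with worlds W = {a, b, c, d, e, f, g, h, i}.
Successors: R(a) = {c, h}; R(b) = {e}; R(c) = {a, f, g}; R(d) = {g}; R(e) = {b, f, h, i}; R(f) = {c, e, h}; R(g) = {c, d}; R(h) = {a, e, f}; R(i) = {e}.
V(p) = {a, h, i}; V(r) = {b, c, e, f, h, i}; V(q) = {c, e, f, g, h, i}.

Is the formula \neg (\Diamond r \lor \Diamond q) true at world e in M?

No

Recall that \Diamond ψ holds at a world iff ψ holds at some accessible world.
At e: \Diamond r \lor \Diamond q is true, so \neg (\Diamond r \lor \Diamond q) is false.
  At e: \Diamond r is true, \Diamond q is true, so \Diamond r \lor \Diamond q is true.
    At e: \Diamond r requires r at some successor in {b, f, h, i}.
      r holds at b, so \Diamond r is true at e.
    At e: \Diamond q requires q at some successor in {b, f, h, i}.
      q holds at f, so \Diamond q is true at e.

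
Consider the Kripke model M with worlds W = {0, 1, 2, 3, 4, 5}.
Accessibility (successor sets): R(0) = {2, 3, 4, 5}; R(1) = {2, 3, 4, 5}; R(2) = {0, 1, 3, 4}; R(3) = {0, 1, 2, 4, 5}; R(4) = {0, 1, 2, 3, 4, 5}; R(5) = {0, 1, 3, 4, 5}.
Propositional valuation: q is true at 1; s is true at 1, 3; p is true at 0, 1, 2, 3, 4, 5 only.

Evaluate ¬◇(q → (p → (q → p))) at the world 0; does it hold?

Recall that ◇ψ holds at a world iff ψ holds at some accessible world.
At 0: ◇(q → (p → (q → p))) is true, so ¬◇(q → (p → (q → p))) is false.
  At 0: ◇(q → (p → (q → p))) requires q → (p → (q → p)) at some successor in {2, 3, 4, 5}.
    q → (p → (q → p)) holds at 2, so ◇(q → (p → (q → p))) is true at 0.

No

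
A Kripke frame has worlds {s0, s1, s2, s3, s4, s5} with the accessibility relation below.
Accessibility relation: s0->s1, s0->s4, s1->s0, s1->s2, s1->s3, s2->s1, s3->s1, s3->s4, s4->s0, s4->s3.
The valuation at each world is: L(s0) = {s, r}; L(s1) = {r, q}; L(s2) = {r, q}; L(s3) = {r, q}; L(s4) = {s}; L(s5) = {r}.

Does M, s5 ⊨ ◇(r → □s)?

At s5: no accessible worlds, so ◇(r → □s) is false.

No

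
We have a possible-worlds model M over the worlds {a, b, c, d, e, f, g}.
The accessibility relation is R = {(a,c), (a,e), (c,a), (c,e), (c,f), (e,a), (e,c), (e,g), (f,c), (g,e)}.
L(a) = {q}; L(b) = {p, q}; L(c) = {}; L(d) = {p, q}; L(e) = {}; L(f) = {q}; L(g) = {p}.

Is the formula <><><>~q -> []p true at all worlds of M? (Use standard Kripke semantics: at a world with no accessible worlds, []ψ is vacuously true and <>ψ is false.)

Let φ = <><><>~q -> []p. Evaluate φ at each world:
  a (successors {c, e}): φ is false.
  b (successors ∅): φ is true.
  c (successors {a, e, f}): φ is false.
  d (successors ∅): φ is true.
  e (successors {a, c, g}): φ is false.
  f (successors {c}): φ is false.
  g (successors {e}): φ is false.
Detail at a (counterexample):
  At a: <><><>~q is true, []p is false, so <><><>~q -> []p is false.
    At a: <><><>~q requires <><>~q at some successor in {c, e}.
      <><>~q holds at c, so <><><>~q is true at a.
    At a: []p requires p at every successor {c, e}.
      p fails at c, so []p is false at a.

No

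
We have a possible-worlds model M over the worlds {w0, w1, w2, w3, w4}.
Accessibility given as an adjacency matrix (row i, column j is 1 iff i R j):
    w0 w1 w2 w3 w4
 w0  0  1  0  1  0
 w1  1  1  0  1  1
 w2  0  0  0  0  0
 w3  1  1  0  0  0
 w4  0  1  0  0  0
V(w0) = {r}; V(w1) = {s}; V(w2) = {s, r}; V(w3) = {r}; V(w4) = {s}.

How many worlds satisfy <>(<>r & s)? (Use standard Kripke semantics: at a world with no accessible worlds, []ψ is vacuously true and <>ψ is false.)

Let φ = <>(<>r & s). Evaluate φ at each world:
  w0 (successors {w1, w3}): φ is true.
  w1 (successors {w0, w1, w3, w4}): φ is true.
  w2 (successors ∅): φ is false.
  w3 (successors {w0, w1}): φ is true.
  w4 (successors {w1}): φ is true.
For instance, at w3:
  At w3: <>(<>r & s) requires <>r & s at some successor in {w0, w1}.
    <>r & s holds at w1, so <>(<>r & s) is true at w3.
      At w1: <>r is true, s is true, so <>r & s is true.
Satisfying worlds: {w0, w1, w3, w4}

4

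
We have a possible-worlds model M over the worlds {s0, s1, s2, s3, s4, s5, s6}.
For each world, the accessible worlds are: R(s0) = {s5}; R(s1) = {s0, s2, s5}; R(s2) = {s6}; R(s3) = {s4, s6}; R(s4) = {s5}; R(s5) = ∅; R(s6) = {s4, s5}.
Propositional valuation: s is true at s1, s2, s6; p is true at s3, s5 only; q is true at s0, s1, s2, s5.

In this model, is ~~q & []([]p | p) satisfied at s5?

Yes

At s5: ~~q is true, []([]p | p) is true, so ~~q & []([]p | p) is true.
  At s5: no accessible worlds, so []([]p | p) holds vacuously.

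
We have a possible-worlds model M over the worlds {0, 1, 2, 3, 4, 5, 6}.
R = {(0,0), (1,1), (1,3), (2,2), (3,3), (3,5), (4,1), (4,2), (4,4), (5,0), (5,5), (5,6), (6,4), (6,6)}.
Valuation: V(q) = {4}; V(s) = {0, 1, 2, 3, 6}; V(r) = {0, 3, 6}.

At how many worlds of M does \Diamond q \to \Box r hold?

Let φ = \Diamond q \to \Box r. Evaluate φ at each world:
  0 (successors {0}): φ is true.
  1 (successors {1, 3}): φ is true.
  2 (successors {2}): φ is true.
  3 (successors {3, 5}): φ is true.
  4 (successors {1, 2, 4}): φ is false.
  5 (successors {0, 5, 6}): φ is true.
  6 (successors {4, 6}): φ is false.
For instance, at 4:
  At 4: \Diamond q is true, \Box r is false, so \Diamond q \to \Box r is false.
    At 4: \Diamond q requires q at some successor in {1, 2, 4}.
      q holds at 4, so \Diamond q is true at 4.
    At 4: \Box r requires r at every successor {1, 2, 4}.
      r fails at 1, so \Box r is false at 4.
Satisfying worlds: {0, 1, 2, 3, 5}

5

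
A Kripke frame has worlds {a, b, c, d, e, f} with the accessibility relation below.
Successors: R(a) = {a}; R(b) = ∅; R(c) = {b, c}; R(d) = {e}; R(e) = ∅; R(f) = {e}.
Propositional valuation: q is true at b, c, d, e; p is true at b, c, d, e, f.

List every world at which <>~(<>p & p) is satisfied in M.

a, c, d, f

Recall that <>ψ holds at a world iff ψ holds at some accessible world.
Let φ = <>~(<>p & p). Evaluate φ at each world:
  a (successors {a}): φ is true.
  b (successors ∅): φ is false.
  c (successors {b, c}): φ is true.
  d (successors {e}): φ is true.
  e (successors ∅): φ is false.
  f (successors {e}): φ is true.
For instance, at d:
  At d: <>~(<>p & p) requires ~(<>p & p) at some successor in {e}.
    ~(<>p & p) holds at e, so <>~(<>p & p) is true at d.
      At e: <>p & p is false, so ~(<>p & p) is true.
Satisfying worlds: {a, c, d, f}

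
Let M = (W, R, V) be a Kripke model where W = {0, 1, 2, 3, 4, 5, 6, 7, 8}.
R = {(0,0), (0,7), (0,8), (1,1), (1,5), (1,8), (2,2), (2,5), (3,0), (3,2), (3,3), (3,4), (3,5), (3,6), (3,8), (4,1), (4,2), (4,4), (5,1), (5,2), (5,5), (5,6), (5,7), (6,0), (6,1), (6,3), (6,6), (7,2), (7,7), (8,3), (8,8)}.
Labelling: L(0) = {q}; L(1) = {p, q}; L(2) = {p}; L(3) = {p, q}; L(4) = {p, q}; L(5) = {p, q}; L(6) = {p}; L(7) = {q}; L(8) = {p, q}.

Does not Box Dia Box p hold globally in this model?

Recall that Box ψ holds at a world iff ψ holds at every accessible world, and Dia ψ holds iff ψ holds at some accessible world.
Let φ = not Box Dia Box p. Evaluate φ at each world:
  0 (successors {0, 7, 8}): φ is false.
  1 (successors {1, 5, 8}): φ is false.
  2 (successors {2, 5}): φ is false.
  3 (successors {0, 2, 3, 4, 5, 6, 8}): φ is false.
  4 (successors {1, 2, 4}): φ is false.
  5 (successors {1, 2, 5, 6, 7}): φ is false.
  6 (successors {0, 1, 3, 6}): φ is false.
  7 (successors {2, 7}): φ is false.
  8 (successors {3, 8}): φ is false.
Detail at 0 (counterexample):
  At 0: Box Dia Box p is true, so not Box Dia Box p is false.
    At 0: Box Dia Box p requires Dia Box p at every successor {0, 7, 8}.
      At 0: Dia Box p is true.
      At 7: Dia Box p is true.
      At 8: Dia Box p is true.
    So Box Dia Box p is true at 0.

No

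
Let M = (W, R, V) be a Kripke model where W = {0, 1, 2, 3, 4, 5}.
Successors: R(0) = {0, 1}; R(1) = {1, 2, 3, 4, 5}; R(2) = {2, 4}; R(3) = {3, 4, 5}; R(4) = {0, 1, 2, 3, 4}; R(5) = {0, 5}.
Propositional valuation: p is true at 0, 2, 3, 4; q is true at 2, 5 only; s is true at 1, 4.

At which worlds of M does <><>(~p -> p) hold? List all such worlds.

Let φ = <><>(~p -> p). Evaluate φ at each world:
  0 (successors {0, 1}): φ is true.
  1 (successors {1, 2, 3, 4, 5}): φ is true.
  2 (successors {2, 4}): φ is true.
  3 (successors {3, 4, 5}): φ is true.
  4 (successors {0, 1, 2, 3, 4}): φ is true.
  5 (successors {0, 5}): φ is true.
For instance, at 4:
  At 4: <><>(~p -> p) requires <>(~p -> p) at some successor in {0, 1, 2, 3, 4}.
    <>(~p -> p) holds at 0, so <><>(~p -> p) is true at 4.
      At 0: <>(~p -> p) requires ~p -> p at some successor in {0, 1}.
        ~p -> p holds at 0, so <>(~p -> p) is true at 0.
Satisfying worlds: {0, 1, 2, 3, 4, 5}

0, 1, 2, 3, 4, 5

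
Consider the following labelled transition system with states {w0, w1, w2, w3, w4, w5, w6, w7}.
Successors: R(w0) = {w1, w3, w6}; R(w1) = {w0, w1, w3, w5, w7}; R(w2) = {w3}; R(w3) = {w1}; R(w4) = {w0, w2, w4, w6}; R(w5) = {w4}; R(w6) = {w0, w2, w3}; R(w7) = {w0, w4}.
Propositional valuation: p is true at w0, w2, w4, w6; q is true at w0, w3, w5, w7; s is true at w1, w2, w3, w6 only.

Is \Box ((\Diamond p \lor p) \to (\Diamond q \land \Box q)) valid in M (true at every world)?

Let φ = \Box ((\Diamond p \lor p) \to (\Diamond q \land \Box q)). Evaluate φ at each world:
  w0 (successors {w1, w3, w6}): φ is false.
  w1 (successors {w0, w1, w3, w5, w7}): φ is false.
  w2 (successors {w3}): φ is true.
  w3 (successors {w1}): φ is false.
  w4 (successors {w0, w2, w4, w6}): φ is false.
  w5 (successors {w4}): φ is false.
  w6 (successors {w0, w2, w3}): φ is false.
  w7 (successors {w0, w4}): φ is false.
Detail at w0 (counterexample):
  At w0: \Box ((\Diamond p \lor p) \to (\Diamond q \land \Box q)) requires (\Diamond p \lor p) \to (\Diamond q \land \Box q) at every successor {w1, w3, w6}.
    (\Diamond p \lor p) \to (\Diamond q \land \Box q) fails at w1, so \Box ((\Diamond p \lor p) \to (\Diamond q \land \Box q)) is false at w0.
      At w1: \Diamond p \lor p is true, \Diamond q \land \Box q is false, so (\Diamond p \lor p) \to (\Diamond q \land \Box q) is false.

No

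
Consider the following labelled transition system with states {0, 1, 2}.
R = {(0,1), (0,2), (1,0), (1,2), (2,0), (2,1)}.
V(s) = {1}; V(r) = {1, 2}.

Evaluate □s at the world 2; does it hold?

At 2: □s requires s at every successor {0, 1}.
  s fails at 0, so □s is false at 2.

No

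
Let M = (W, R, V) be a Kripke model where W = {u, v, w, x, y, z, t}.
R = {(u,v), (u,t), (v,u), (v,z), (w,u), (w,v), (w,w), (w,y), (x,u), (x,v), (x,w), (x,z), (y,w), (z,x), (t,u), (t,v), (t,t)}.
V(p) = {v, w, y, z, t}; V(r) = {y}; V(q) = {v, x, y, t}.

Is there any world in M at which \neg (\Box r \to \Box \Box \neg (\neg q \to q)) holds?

No

Let φ = \neg (\Box r \to \Box \Box \neg (\neg q \to q)). Evaluate φ at each world:
  u (successors {v, t}): φ is false.
  v (successors {u, z}): φ is false.
  w (successors {u, v, w, y}): φ is false.
  x (successors {u, v, w, z}): φ is false.
  y (successors {w}): φ is false.
  z (successors {x}): φ is false.
  t (successors {u, v, t}): φ is false.
For instance, at y:
  At y: \Box r \to \Box \Box \neg (\neg q \to q) is true, so \neg (\Box r \to \Box \Box \neg (\neg q \to q)) is false.
    At y: \Box r is false, \Box \Box \neg (\neg q \to q) is false, so \Box r \to \Box \Box \neg (\neg q \to q) is true.
      At y: \Box r requires r at every successor {w}.
        r fails at w, so \Box r is false at y.
      At y: \Box \Box \neg (\neg q \to q) requires \Box \neg (\neg q \to q) at every successor {w}.
        \Box \neg (\neg q \to q) fails at w, so \Box \Box \neg (\neg q \to q) is false at y.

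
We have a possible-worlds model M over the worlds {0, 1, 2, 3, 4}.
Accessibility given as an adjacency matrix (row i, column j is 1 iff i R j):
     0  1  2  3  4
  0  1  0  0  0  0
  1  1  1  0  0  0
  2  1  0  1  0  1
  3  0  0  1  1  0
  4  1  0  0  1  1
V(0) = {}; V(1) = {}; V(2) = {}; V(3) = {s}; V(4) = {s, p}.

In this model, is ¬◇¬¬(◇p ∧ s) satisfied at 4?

No

At 4: ◇¬¬(◇p ∧ s) is true, so ¬◇¬¬(◇p ∧ s) is false.
  At 4: ◇¬¬(◇p ∧ s) requires ¬¬(◇p ∧ s) at some successor in {0, 3, 4}.
    ¬¬(◇p ∧ s) holds at 4, so ◇¬¬(◇p ∧ s) is true at 4.
      At 4: ¬(◇p ∧ s) is false, so ¬¬(◇p ∧ s) is true.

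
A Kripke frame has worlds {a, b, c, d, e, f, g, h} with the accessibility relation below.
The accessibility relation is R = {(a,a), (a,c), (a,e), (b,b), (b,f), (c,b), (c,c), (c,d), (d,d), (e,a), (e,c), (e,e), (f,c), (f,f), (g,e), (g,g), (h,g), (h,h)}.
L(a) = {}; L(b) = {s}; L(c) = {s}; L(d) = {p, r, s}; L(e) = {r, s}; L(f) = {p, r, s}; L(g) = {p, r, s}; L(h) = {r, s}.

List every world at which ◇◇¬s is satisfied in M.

a, e, g

Recall that ◇ψ holds at a world iff ψ holds at some accessible world.
Let φ = ◇◇¬s. Evaluate φ at each world:
  a (successors {a, c, e}): φ is true.
  b (successors {b, f}): φ is false.
  c (successors {b, c, d}): φ is false.
  d (successors {d}): φ is false.
  e (successors {a, c, e}): φ is true.
  f (successors {c, f}): φ is false.
  g (successors {e, g}): φ is true.
  h (successors {g, h}): φ is false.
For instance, at a:
  At a: ◇◇¬s requires ◇¬s at some successor in {a, c, e}.
    ◇¬s holds at a, so ◇◇¬s is true at a.
      At a: ◇¬s requires ¬s at some successor in {a, c, e}.
        ¬s holds at a, so ◇¬s is true at a.
Satisfying worlds: {a, e, g}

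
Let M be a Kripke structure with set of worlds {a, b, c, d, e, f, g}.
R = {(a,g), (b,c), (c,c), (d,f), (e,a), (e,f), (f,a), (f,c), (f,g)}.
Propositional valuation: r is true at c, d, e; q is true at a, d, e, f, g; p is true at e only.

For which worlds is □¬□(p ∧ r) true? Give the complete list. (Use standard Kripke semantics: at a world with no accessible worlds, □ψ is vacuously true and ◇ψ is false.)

b, c, d, e, g

Let φ = □¬□(p ∧ r). Evaluate φ at each world:
  a (successors {g}): φ is false.
  b (successors {c}): φ is true.
  c (successors {c}): φ is true.
  d (successors {f}): φ is true.
  e (successors {a, f}): φ is true.
  f (successors {a, c, g}): φ is false.
  g (successors ∅): φ is true.
For instance, at d:
  At d: □¬□(p ∧ r) requires ¬□(p ∧ r) at every successor {f}.
      At f: □(p ∧ r) is false, so ¬□(p ∧ r) is true.
  So □¬□(p ∧ r) is true at d.
Satisfying worlds: {b, c, d, e, g}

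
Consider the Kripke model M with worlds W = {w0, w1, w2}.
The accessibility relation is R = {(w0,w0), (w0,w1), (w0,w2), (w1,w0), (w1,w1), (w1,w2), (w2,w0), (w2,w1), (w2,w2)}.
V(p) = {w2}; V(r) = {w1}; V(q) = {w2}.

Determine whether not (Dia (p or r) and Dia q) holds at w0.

Recall that Dia ψ holds at a world iff ψ holds at some accessible world.
At w0: Dia (p or r) and Dia q is true, so not (Dia (p or r) and Dia q) is false.
  At w0: Dia (p or r) is true, Dia q is true, so Dia (p or r) and Dia q is true.
    At w0: Dia (p or r) requires p or r at some successor in {w0, w1, w2}.
      p or r holds at w1, so Dia (p or r) is true at w0.
    At w0: Dia q requires q at some successor in {w0, w1, w2}.
      q holds at w2, so Dia q is true at w0.

No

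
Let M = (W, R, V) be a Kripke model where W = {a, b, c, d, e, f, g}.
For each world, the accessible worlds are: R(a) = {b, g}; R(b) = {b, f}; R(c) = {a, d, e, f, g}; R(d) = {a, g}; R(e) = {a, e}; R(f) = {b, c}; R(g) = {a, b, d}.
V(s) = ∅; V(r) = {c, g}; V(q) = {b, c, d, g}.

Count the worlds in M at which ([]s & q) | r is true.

2

Let φ = ([]s & q) | r. Evaluate φ at each world:
  a (successors {b, g}): φ is false.
  b (successors {b, f}): φ is false.
  c (successors {a, d, e, f, g}): φ is true.
  d (successors {a, g}): φ is false.
  e (successors {a, e}): φ is false.
  f (successors {b, c}): φ is false.
  g (successors {a, b, d}): φ is true.
For instance, at d:
  At d: []s & q is false, r is false, so ([]s & q) | r is false.
    At d: []s is false, q is true, so []s & q is false.
      At d: []s requires s at every successor {a, g}.
        s fails at a, so []s is false at d.
Satisfying worlds: {c, g}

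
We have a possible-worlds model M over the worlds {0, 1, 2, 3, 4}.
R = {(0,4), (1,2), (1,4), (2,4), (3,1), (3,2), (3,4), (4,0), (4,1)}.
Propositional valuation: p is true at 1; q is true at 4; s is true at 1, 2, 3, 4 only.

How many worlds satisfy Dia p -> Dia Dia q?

Recall that Dia ψ holds at a world iff ψ holds at some accessible world.
Let φ = Dia p -> Dia Dia q. Evaluate φ at each world:
  0 (successors {4}): φ is true.
  1 (successors {2, 4}): φ is true.
  2 (successors {4}): φ is true.
  3 (successors {1, 2, 4}): φ is true.
  4 (successors {0, 1}): φ is true.
For instance, at 4:
  At 4: Dia p is true, Dia Dia q is true, so Dia p -> Dia Dia q is true.
    At 4: Dia p requires p at some successor in {0, 1}.
      p holds at 1, so Dia p is true at 4.
    At 4: Dia Dia q requires Dia q at some successor in {0, 1}.
      Dia q holds at 0, so Dia Dia q is true at 4.
Satisfying worlds: {0, 1, 2, 3, 4}

5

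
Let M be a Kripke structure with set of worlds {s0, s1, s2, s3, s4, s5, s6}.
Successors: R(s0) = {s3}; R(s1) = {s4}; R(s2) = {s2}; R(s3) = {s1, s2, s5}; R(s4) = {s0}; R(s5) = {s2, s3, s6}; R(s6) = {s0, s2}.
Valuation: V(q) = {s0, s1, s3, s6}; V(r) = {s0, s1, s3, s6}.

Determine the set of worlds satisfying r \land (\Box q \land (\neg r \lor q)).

s0

Let φ = r \land (\Box q \land (\neg r \lor q)). Evaluate φ at each world:
  s0 (successors {s3}): φ is true.
  s1 (successors {s4}): φ is false.
  s2 (successors {s2}): φ is false.
  s3 (successors {s1, s2, s5}): φ is false.
  s4 (successors {s0}): φ is false.
  s5 (successors {s2, s3, s6}): φ is false.
  s6 (successors {s0, s2}): φ is false.
For instance, at s0:
  At s0: r is true, \Box q \land (\neg r \lor q) is true, so r \land (\Box q \land (\neg r \lor q)) is true.
    At s0: \Box q is true, \neg r \lor q is true, so \Box q \land (\neg r \lor q) is true.
      At s0: \Box q requires q at every successor {s3}.
        At s3: q is true.
      So \Box q is true at s0.
Satisfying worlds: {s0}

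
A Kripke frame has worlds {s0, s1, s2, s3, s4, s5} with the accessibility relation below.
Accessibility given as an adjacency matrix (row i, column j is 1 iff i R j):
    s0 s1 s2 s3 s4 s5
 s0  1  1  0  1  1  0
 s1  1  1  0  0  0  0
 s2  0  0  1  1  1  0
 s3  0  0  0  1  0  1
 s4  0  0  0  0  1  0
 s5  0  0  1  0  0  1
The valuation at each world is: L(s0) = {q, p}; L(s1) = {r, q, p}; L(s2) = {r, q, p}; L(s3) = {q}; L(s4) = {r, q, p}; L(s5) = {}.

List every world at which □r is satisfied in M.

Let φ = □r. Evaluate φ at each world:
  s0 (successors {s0, s1, s3, s4}): φ is false.
  s1 (successors {s0, s1}): φ is false.
  s2 (successors {s2, s3, s4}): φ is false.
  s3 (successors {s3, s5}): φ is false.
  s4 (successors {s4}): φ is true.
  s5 (successors {s2, s5}): φ is false.
For instance, at s4:
  At s4: □r requires r at every successor {s4}.
    At s4: r is true.
  So □r is true at s4.
Satisfying worlds: {s4}

s4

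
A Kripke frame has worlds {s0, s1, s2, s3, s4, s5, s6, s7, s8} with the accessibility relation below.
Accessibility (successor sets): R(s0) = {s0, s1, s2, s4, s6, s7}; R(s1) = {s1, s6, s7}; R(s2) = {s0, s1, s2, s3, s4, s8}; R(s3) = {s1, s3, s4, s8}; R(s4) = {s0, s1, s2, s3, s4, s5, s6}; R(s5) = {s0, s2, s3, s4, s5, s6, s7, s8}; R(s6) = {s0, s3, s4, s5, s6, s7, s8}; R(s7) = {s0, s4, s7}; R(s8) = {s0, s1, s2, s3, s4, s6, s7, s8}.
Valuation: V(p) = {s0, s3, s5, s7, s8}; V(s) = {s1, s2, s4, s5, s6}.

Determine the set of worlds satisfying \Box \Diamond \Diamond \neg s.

Recall that \Box ψ holds at a world iff ψ holds at every accessible world, and \Diamond ψ holds iff ψ holds at some accessible world.
Let φ = \Box \Diamond \Diamond \neg s. Evaluate φ at each world:
  s0 (successors {s0, s1, s2, s4, s6, s7}): φ is true.
  s1 (successors {s1, s6, s7}): φ is true.
  s2 (successors {s0, s1, s2, s3, s4, s8}): φ is true.
  s3 (successors {s1, s3, s4, s8}): φ is true.
  s4 (successors {s0, s1, s2, s3, s4, s5, s6}): φ is true.
  s5 (successors {s0, s2, s3, s4, s5, s6, s7, s8}): φ is true.
  s6 (successors {s0, s3, s4, s5, s6, s7, s8}): φ is true.
  s7 (successors {s0, s4, s7}): φ is true.
  s8 (successors {s0, s1, s2, s3, s4, s6, s7, s8}): φ is true.
For instance, at s2:
  At s2: \Box \Diamond \Diamond \neg s requires \Diamond \Diamond \neg s at every successor {s0, s1, s2, s3, s4, s8}.
    At s0: \Diamond \Diamond \neg s is true.
    At s1: \Diamond \Diamond \neg s is true.
    At s2: \Diamond \Diamond \neg s is true.
    At s3: \Diamond \Diamond \neg s is true.
    At s4: \Diamond \Diamond \neg s is true.
    At s8: \Diamond \Diamond \neg s is true.
  So \Box \Diamond \Diamond \neg s is true at s2.
Satisfying worlds: {s0, s1, s2, s3, s4, s5, s6, s7, s8}

s0, s1, s2, s3, s4, s5, s6, s7, s8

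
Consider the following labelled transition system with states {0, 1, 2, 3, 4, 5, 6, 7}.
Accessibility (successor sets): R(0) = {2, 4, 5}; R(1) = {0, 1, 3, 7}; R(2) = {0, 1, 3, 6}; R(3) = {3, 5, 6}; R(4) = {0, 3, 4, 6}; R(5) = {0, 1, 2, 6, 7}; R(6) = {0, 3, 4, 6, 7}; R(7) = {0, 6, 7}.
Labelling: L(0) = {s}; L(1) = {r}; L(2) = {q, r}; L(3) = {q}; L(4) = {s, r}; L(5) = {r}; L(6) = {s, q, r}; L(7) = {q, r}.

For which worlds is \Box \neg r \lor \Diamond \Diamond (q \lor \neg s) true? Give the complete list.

0, 1, 2, 3, 4, 5, 6, 7

Let φ = \Box \neg r \lor \Diamond \Diamond (q \lor \neg s). Evaluate φ at each world:
  0 (successors {2, 4, 5}): φ is true.
  1 (successors {0, 1, 3, 7}): φ is true.
  2 (successors {0, 1, 3, 6}): φ is true.
  3 (successors {3, 5, 6}): φ is true.
  4 (successors {0, 3, 4, 6}): φ is true.
  5 (successors {0, 1, 2, 6, 7}): φ is true.
  6 (successors {0, 3, 4, 6, 7}): φ is true.
  7 (successors {0, 6, 7}): φ is true.
For instance, at 5:
  At 5: \Box \neg r is false, \Diamond \Diamond (q \lor \neg s) is true, so \Box \neg r \lor \Diamond \Diamond (q \lor \neg s) is true.
    At 5: \Box \neg r requires \neg r at every successor {0, 1, 2, 6, 7}.
      \neg r fails at 1, so \Box \neg r is false at 5.
    At 5: \Diamond \Diamond (q \lor \neg s) requires \Diamond (q \lor \neg s) at some successor in {0, 1, 2, 6, 7}.
      \Diamond (q \lor \neg s) holds at 0, so \Diamond \Diamond (q \lor \neg s) is true at 5.
Satisfying worlds: {0, 1, 2, 3, 4, 5, 6, 7}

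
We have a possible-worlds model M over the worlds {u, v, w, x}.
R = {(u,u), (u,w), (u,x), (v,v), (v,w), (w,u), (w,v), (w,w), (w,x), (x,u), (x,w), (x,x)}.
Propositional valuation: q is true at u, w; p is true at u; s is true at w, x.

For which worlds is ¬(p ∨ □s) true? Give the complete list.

Let φ = ¬(p ∨ □s). Evaluate φ at each world:
  u (successors {u, w, x}): φ is false.
  v (successors {v, w}): φ is true.
  w (successors {u, v, w, x}): φ is true.
  x (successors {u, w, x}): φ is true.
For instance, at w:
  At w: p ∨ □s is false, so ¬(p ∨ □s) is true.
    At w: p is false, □s is false, so p ∨ □s is false.
      At w: □s requires s at every successor {u, v, w, x}.
        s fails at u, so □s is false at w.
Satisfying worlds: {v, w, x}

v, w, x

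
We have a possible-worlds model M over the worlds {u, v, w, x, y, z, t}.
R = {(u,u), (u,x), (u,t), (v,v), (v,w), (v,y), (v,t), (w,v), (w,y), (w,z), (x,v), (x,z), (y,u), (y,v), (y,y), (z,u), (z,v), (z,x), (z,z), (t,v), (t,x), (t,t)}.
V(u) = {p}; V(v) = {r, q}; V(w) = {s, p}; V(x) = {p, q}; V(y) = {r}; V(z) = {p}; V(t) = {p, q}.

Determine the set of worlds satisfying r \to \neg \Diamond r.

Recall that \Diamond ψ holds at a world iff ψ holds at some accessible world.
Let φ = r \to \neg \Diamond r. Evaluate φ at each world:
  u (successors {u, x, t}): φ is true.
  v (successors {v, w, y, t}): φ is false.
  w (successors {v, y, z}): φ is true.
  x (successors {v, z}): φ is true.
  y (successors {u, v, y}): φ is false.
  z (successors {u, v, x, z}): φ is true.
  t (successors {v, x, t}): φ is true.
For instance, at t:
  At t: r is false, \neg \Diamond r is false, so r \to \neg \Diamond r is true.
    At t: \Diamond r is true, so \neg \Diamond r is false.
      At t: \Diamond r requires r at some successor in {v, x, t}.
        r holds at v, so \Diamond r is true at t.
Satisfying worlds: {u, w, x, z, t}

u, w, x, z, t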